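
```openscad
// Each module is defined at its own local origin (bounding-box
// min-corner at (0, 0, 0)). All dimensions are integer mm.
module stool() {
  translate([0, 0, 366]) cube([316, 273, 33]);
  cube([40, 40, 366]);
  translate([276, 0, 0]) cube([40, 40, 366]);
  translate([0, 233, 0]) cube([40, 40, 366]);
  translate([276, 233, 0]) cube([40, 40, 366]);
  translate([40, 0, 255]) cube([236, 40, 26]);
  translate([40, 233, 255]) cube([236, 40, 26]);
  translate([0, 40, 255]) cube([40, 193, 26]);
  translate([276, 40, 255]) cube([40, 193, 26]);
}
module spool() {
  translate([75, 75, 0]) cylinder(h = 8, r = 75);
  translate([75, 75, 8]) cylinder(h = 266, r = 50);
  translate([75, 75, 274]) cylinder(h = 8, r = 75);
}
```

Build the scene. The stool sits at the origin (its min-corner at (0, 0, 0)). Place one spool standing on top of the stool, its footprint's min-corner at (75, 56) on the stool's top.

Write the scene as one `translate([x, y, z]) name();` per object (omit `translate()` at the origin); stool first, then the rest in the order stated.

stool();
translate([75, 56, 399]) spool();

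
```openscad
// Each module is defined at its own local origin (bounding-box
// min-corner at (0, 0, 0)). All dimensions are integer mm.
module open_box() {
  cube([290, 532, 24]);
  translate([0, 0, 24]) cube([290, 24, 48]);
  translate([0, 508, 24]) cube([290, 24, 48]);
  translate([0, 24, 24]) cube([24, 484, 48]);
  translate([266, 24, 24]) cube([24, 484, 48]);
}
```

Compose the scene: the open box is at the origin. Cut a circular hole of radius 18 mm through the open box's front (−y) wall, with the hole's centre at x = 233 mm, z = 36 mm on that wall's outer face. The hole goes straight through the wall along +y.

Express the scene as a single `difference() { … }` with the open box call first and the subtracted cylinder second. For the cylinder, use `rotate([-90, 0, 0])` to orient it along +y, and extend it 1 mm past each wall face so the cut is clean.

difference() {
  open_box();
  translate([233, -1, 36]) rotate([-90, 0, 0]) cylinder(h = 26, r = 18);
}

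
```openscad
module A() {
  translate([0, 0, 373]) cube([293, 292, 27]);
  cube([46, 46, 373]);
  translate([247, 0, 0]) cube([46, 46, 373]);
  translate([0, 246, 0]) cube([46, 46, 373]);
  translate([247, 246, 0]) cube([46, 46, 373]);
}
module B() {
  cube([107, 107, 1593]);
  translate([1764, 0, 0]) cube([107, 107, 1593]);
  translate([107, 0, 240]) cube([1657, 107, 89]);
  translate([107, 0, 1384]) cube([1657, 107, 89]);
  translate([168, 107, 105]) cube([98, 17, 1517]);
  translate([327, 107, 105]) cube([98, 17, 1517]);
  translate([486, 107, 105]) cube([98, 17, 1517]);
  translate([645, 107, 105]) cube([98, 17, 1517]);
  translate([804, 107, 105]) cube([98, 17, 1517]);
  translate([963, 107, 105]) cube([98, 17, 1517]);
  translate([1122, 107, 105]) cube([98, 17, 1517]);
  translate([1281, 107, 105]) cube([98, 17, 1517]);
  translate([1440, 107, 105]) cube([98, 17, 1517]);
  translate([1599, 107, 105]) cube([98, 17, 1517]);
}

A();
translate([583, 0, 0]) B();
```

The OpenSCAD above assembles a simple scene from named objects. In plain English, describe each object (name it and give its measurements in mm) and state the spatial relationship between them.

A is a four-legged stool. The seat is a 293×292×27 mm slab whose top surface is at z = 400 mm; four square legs, each 46×46 mm in cross-section, run from the floor (z = 0) to the underside of the seat, each flush with a corner of the seat.

B is a fence section. Two 107×107 mm posts, 1593 mm tall, stand on the floor with a clear span of 1657 mm between their inner faces. Two horizontal rails of 107×89 mm section span the gap between the posts with their undersides at z = 240 mm and z = 1384 mm, flush with the posts' −y face. 10 pickets, each 98 mm wide, 17 mm thick and 1517 mm tall, are fixed to the +y face of the rails with their bottoms at z = 105 mm, evenly spaced across the span with equal gaps (rounded down to the nearest mm) at the −x end and between each pair — any rounding remainder accumulates at the +x end.

The fence section is on the floor beside the stool on its +x side.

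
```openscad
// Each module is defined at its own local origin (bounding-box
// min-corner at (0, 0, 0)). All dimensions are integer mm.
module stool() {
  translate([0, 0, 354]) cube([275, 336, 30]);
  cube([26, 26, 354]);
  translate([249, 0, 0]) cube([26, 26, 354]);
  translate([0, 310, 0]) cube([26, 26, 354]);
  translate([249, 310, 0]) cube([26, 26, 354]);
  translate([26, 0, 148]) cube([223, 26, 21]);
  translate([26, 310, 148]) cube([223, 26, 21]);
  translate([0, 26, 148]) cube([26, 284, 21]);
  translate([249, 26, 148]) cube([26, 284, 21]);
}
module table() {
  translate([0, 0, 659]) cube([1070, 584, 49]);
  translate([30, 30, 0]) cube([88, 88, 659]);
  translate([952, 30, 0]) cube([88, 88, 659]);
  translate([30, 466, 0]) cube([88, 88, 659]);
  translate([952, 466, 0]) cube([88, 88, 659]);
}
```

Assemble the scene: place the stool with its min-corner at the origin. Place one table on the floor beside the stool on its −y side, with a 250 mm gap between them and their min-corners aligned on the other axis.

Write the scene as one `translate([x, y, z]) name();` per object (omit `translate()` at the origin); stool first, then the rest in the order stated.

stool();
translate([0, -834, 0]) table();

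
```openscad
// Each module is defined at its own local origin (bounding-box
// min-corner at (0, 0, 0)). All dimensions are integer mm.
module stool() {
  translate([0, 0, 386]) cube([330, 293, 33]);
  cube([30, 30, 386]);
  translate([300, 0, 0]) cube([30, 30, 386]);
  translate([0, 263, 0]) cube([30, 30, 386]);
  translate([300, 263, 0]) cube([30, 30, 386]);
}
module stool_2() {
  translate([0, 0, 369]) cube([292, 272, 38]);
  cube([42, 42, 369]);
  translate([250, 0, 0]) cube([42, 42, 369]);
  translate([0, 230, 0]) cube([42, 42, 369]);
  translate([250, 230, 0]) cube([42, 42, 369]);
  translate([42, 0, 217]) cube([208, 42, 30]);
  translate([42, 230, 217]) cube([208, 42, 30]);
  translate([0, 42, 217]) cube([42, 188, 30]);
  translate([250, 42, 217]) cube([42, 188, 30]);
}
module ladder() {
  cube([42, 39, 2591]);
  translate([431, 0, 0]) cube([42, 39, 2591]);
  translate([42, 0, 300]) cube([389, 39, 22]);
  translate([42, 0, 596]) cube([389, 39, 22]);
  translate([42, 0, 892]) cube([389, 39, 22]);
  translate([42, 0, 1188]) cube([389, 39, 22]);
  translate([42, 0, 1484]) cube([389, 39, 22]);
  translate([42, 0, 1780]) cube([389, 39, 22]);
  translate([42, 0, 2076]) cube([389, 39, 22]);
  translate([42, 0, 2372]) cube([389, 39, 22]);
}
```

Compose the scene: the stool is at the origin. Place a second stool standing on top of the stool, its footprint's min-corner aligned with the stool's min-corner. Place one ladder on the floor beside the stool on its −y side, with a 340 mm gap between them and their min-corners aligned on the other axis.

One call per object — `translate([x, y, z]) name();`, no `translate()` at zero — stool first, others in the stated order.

stool();
translate([0, 0, 419]) stool_2();
translate([0, -379, 0]) ladder();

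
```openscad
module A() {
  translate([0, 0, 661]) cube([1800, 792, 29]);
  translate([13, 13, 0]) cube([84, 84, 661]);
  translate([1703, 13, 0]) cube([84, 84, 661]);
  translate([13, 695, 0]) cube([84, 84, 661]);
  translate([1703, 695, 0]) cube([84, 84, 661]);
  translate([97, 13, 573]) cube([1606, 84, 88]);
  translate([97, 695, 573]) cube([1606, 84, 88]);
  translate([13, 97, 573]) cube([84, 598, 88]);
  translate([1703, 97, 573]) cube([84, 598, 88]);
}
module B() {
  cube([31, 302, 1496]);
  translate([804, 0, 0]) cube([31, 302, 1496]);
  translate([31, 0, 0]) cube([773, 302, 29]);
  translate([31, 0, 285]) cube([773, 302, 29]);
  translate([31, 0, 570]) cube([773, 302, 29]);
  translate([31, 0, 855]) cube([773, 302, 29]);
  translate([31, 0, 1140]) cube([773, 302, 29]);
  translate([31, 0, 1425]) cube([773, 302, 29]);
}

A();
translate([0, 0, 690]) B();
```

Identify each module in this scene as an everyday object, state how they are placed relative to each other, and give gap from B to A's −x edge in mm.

A is a table. B is a bookshelf. The bookshelf is on top of the table. The gap from the bookshelf to the table's −x edge is 0 mm.

The bookshelf's min-x is at 0; the table's min-x is 0; gap = 0 mm.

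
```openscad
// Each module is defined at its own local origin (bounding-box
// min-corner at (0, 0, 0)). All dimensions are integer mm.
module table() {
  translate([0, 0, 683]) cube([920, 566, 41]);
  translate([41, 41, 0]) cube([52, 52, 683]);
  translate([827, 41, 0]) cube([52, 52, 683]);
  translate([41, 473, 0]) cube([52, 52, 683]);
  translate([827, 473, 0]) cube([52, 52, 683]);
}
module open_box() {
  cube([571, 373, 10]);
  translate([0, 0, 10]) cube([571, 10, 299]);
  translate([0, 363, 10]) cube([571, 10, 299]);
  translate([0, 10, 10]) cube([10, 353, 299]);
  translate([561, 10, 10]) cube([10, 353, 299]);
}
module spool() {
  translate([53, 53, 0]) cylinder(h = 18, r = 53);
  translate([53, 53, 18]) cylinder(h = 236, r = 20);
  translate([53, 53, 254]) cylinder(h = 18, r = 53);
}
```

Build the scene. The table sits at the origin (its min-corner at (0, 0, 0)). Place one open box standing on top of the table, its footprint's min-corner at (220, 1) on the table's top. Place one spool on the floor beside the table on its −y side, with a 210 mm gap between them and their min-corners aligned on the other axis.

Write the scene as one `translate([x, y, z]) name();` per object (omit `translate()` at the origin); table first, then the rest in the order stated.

table();
translate([220, 1, 724]) open_box();
translate([0, -316, 0]) spool();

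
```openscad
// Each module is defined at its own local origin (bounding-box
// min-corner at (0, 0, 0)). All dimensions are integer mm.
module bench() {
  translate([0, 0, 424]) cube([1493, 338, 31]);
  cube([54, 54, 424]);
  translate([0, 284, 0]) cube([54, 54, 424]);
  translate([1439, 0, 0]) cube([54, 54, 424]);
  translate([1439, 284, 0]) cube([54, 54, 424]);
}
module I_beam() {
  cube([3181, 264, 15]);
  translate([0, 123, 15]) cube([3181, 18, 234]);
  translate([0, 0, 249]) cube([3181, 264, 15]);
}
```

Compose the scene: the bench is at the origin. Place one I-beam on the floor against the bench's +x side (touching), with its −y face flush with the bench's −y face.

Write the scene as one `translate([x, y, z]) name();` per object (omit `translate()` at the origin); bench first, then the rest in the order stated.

bench();
translate([1493, 0, 0]) I_beam();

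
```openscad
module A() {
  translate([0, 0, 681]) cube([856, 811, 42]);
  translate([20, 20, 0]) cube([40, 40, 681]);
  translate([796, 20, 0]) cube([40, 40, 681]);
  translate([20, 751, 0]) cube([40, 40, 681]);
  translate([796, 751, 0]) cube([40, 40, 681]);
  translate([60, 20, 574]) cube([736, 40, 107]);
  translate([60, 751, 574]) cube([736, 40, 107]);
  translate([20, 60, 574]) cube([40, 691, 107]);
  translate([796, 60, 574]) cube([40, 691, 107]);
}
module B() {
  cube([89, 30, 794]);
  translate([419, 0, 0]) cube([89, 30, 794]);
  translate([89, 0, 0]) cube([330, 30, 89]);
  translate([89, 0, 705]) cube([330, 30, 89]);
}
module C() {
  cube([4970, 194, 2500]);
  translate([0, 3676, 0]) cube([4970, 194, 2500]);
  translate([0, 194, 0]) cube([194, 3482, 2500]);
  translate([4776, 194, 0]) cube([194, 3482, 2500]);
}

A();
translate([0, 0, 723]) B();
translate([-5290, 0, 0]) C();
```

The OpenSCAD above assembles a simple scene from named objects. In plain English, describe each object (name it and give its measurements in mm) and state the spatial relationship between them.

A is a table: top 856 mm (x) × 811 mm (y), 42 mm thick, upper face at z = 723 mm, on four 40×40 mm square legs, each inset 20 mm from the nearest pair of top edges, running from z = 0 to the bottom of the top. Four apron rails, 40 mm thick and 107 mm tall, run between adjacent legs with their top edges flush with the underside of the top and their outer faces flush with the legs' outer faces.

B is a rectangular picture frame lying in the x–z plane (depth along y). The opening is 330 mm wide (x) by 616 mm tall (z), surrounded by a border 89 mm wide on all four sides. The frame is 30 mm deep and is made of two full-height vertical stiles with two horizontal rails fitted between them.

C is the wall frame of a small rectangular building: four walls, each 2500 mm tall and 194 mm thick, enclosing a footprint 4970 mm (x) by 3870 mm (y) outside-to-outside, with no floor or roof. The front and back walls (the −y and +y sides) span the full width; the two side walls fit between them.

The picture frame is on top of the table. The house frame is on the floor beside the table on its −x side.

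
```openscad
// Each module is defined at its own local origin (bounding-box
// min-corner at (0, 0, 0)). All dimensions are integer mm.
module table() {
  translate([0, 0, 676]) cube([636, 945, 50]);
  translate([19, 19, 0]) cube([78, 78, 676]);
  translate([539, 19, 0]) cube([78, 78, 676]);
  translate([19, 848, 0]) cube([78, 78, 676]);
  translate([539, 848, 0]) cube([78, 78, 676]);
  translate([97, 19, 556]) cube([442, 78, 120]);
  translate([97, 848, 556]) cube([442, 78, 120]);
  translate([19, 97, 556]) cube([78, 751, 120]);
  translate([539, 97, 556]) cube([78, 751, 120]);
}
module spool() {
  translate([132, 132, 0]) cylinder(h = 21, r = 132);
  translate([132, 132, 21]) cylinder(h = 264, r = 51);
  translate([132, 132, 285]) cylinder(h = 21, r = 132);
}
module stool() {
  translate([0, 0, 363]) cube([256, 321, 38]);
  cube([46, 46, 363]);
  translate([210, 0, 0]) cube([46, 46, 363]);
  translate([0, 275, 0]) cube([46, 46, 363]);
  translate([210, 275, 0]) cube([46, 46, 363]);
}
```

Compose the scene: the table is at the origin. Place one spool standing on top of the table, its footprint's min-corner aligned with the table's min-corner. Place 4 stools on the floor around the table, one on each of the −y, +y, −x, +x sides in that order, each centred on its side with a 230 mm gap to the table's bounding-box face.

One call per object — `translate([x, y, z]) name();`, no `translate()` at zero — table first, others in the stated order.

table();
translate([0, 0, 726]) spool();
translate([190, -551, 0]) stool();
translate([190, 1175, 0]) stool();
translate([-486, 312, 0]) stool();
translate([866, 312, 0]) stool();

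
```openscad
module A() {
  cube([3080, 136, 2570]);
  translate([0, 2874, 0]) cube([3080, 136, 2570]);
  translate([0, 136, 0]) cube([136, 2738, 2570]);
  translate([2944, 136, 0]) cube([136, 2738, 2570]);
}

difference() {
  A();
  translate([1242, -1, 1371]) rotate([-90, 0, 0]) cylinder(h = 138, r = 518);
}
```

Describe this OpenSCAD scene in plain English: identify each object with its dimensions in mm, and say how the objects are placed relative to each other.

A is a box-shaped house frame (walls only): outside footprint 3080×3010 mm, wall height 2570 mm, wall thickness 136 mm. The two y-facing walls run the full x-width; the two x-facing walls fit between the inner faces of the y-facing walls.

The house frame has a circular hole of radius 518 mm through its front wall, centred at (x = 1242, z = 1371).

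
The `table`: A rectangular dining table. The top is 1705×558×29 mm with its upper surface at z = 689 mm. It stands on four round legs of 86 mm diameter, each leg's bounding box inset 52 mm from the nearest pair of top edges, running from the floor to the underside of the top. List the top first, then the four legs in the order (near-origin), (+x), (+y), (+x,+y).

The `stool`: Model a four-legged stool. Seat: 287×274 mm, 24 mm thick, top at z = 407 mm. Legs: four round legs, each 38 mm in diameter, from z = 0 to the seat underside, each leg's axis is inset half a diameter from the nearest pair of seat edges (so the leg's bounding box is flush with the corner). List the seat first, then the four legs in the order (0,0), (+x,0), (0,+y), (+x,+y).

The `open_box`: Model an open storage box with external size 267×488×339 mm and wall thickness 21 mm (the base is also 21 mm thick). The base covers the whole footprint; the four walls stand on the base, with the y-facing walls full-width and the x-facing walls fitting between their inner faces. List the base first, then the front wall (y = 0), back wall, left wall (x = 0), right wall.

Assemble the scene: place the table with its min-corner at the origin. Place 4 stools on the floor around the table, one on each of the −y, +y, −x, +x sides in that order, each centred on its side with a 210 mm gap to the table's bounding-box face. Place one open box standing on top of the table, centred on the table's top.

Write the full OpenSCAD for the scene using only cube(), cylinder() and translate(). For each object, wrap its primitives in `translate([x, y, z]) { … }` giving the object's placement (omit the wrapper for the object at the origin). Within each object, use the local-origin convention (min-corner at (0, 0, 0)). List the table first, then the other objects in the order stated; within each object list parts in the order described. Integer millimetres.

translate([0, 0, 660]) cube([1705, 558, 29]);
translate([95, 95, 0]) cylinder(h = 660, r = 43);
translate([1610, 95, 0]) cylinder(h = 660, r = 43);
translate([95, 463, 0]) cylinder(h = 660, r = 43);
translate([1610, 463, 0]) cylinder(h = 660, r = 43);
translate([709, -484, 0]) {
  translate([0, 0, 383]) cube([287, 274, 24]);
  translate([19, 19, 0]) cylinder(h = 383, r = 19);
  translate([268, 19, 0]) cylinder(h = 383, r = 19);
  translate([19, 255, 0]) cylinder(h = 383, r = 19);
  translate([268, 255, 0]) cylinder(h = 383, r = 19);
}
translate([709, 768, 0]) {
  translate([0, 0, 383]) cube([287, 274, 24]);
  translate([19, 19, 0]) cylinder(h = 383, r = 19);
  translate([268, 19, 0]) cylinder(h = 383, r = 19);
  translate([19, 255, 0]) cylinder(h = 383, r = 19);
  translate([268, 255, 0]) cylinder(h = 383, r = 19);
}
translate([-497, 142, 0]) {
  translate([0, 0, 383]) cube([287, 274, 24]);
  translate([19, 19, 0]) cylinder(h = 383, r = 19);
  translate([268, 19, 0]) cylinder(h = 383, r = 19);
  translate([19, 255, 0]) cylinder(h = 383, r = 19);
  translate([268, 255, 0]) cylinder(h = 383, r = 19);
}
translate([1915, 142, 0]) {
  translate([0, 0, 383]) cube([287, 274, 24]);
  translate([19, 19, 0]) cylinder(h = 383, r = 19);
  translate([268, 19, 0]) cylinder(h = 383, r = 19);
  translate([19, 255, 0]) cylinder(h = 383, r = 19);
  translate([268, 255, 0]) cylinder(h = 383, r = 19);
}
translate([719, 35, 689]) {
  cube([267, 488, 21]);
  translate([0, 0, 21]) cube([267, 21, 318]);
  translate([0, 467, 21]) cube([267, 21, 318]);
  translate([0, 21, 21]) cube([21, 446, 318]);
  translate([246, 21, 21]) cube([21, 446, 318]);
}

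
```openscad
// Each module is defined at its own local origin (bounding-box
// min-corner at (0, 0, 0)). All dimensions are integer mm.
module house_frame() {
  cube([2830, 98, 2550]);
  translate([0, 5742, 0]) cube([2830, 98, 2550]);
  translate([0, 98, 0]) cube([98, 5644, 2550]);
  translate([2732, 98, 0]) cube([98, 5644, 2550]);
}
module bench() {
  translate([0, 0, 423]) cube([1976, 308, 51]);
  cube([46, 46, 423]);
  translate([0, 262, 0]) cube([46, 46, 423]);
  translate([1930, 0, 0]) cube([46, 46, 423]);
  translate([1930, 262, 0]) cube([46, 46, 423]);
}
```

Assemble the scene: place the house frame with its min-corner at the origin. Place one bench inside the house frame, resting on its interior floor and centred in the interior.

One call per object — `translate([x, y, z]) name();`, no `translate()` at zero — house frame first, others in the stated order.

house_frame();
translate([427, 2766, 0]) bench();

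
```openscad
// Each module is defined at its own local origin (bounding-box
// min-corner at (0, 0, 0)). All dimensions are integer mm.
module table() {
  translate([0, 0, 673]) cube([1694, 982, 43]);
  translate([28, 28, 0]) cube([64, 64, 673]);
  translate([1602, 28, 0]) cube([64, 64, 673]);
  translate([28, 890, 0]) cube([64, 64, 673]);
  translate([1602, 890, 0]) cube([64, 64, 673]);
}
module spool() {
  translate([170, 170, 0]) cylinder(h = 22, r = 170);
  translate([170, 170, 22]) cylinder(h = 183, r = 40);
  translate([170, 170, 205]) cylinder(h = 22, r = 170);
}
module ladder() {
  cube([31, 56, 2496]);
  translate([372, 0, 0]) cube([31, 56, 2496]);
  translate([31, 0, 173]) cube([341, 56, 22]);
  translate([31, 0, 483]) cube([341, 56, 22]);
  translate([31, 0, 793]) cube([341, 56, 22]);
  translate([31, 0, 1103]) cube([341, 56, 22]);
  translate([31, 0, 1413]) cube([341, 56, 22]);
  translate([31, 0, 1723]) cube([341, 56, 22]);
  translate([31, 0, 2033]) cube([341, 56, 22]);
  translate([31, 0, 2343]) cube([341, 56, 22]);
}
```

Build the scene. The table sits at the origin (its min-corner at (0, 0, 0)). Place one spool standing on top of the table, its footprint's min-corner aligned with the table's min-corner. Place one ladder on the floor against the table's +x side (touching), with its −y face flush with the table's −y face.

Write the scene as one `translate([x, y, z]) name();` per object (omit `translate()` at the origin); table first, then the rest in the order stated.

table();
translate([0, 0, 716]) spool();
translate([1694, 0, 0]) ladder();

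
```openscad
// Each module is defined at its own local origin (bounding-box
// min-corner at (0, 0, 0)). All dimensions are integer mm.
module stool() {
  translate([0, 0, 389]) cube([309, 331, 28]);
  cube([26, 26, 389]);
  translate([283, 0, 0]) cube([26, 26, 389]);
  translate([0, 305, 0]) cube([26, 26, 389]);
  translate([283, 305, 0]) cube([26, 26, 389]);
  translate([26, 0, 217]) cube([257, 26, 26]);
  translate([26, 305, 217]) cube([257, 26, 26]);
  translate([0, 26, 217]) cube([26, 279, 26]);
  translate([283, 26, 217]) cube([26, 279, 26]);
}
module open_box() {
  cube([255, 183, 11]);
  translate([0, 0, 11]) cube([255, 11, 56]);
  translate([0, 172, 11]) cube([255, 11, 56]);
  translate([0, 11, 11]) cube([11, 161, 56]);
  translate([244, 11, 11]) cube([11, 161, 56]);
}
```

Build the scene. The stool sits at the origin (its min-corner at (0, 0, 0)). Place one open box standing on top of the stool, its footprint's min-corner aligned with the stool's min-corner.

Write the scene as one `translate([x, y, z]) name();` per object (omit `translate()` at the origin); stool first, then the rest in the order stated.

stool();
translate([0, 0, 417]) open_box();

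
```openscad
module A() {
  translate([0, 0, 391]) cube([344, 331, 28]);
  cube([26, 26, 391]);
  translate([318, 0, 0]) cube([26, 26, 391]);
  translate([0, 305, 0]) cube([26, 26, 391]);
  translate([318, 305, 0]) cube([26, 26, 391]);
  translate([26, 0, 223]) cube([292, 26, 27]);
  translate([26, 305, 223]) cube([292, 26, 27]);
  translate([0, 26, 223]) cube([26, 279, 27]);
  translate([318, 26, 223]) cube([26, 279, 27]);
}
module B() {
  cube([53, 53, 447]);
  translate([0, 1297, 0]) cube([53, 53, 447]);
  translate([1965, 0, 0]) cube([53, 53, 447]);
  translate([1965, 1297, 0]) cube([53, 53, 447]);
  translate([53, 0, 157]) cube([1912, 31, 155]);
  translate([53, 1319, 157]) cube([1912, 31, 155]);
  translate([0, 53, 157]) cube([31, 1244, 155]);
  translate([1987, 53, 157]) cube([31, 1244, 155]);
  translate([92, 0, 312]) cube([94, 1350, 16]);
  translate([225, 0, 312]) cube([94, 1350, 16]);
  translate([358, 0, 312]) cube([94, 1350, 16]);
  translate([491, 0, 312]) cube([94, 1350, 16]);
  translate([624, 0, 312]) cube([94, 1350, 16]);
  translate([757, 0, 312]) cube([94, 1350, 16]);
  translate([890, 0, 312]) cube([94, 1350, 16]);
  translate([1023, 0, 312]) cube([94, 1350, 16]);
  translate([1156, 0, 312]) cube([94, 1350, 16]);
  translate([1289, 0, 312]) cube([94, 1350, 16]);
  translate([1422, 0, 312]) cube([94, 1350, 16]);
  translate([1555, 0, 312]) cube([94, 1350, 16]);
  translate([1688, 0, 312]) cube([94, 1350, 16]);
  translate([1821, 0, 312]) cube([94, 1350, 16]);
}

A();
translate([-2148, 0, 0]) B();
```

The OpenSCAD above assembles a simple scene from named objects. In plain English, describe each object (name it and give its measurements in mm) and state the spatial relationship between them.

A is a four-legged stool. The seat is a 344×331×28 mm slab whose top surface is at z = 419 mm; four square legs, each 26×26 mm in cross-section, run from the floor (z = 0) to the underside of the seat, each flush with a corner of the seat. Four stretchers, 26 mm wide and 27 mm tall, connect adjacent legs with their undersides at z = 223 mm, each running between the inner faces of the legs it joins and aligned with the legs' outer faces on the other axis.

B is a bed frame 2018 mm long (x) by 1350 mm wide (y). Four 53×53 mm corner posts, 447 mm tall, at the corners of the footprint. Four rails of 31 mm thickness and 155 mm height run between adjacent posts with their undersides at z = 157 mm, their outer faces flush with the outside of the frame (the two x-running rails run between the posts' inner faces; the two y-running rails run between the posts' inner faces). 14 slats, each 94 mm wide (x) and 16 mm thick, lie across the top of the two x-running rails, running the full 1350 mm width of the frame in y; the slats are evenly spaced along x between the inner faces of the end posts with equal gaps (rounded down to the nearest mm) at the −x end and between each pair — any rounding remainder accumulates at the +x end.

The bed frame is on the floor beside the stool on its −x side.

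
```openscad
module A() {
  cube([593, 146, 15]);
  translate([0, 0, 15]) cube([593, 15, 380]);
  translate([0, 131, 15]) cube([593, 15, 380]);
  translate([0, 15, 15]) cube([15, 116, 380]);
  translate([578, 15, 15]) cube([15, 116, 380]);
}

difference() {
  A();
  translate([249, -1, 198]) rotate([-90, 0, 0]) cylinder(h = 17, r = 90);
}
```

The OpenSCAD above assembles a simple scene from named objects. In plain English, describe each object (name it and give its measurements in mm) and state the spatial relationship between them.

A is an open-topped rectangular box: outside dimensions 593×146×395 mm, with a uniform wall and base thickness of 15 mm. The base is a full 593×146 slab on the floor; four walls sit on top of the base. The front and back walls (the −y and +y sides) span the full width; the two side walls fit between them.

The open box has a circular hole of radius 90 mm through its front wall, centred at (x = 249, z = 198).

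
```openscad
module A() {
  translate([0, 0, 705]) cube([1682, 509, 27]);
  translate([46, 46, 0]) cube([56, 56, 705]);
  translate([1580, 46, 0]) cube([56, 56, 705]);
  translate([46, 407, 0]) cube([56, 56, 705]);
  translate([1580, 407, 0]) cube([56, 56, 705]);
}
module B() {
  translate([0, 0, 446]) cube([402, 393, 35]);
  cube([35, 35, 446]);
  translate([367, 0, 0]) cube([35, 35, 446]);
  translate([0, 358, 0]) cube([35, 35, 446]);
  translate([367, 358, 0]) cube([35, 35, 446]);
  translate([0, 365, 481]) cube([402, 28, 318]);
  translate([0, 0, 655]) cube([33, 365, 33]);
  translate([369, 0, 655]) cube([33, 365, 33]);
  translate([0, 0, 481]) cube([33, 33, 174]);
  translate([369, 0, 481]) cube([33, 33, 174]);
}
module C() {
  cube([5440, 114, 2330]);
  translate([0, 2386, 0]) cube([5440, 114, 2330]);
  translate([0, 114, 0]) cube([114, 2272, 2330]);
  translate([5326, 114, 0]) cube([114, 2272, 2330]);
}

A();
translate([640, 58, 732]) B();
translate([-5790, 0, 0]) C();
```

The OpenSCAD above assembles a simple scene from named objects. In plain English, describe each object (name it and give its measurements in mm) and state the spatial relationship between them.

A is a rectangular dining table. The top is 1682×509×27 mm with its upper surface at z = 732 mm. It stands on four 56×56 mm square legs, each inset 46 mm from the nearest pair of top edges, running from the floor to the underside of the top.

B is a chair: 402×393 mm seat, 35 mm thick, top at z = 481 mm, on four 35 mm square corner legs flush with the seat edges. A 28 mm thick backrest slab spans the full seat width, extending 318 mm above the seat top, its back face flush with the seat's +y edge. Two armrests of 33×33 mm section run along each side from the seat's front edge to the front of the backrest, top faces 207 mm above the seat top and outer faces flush with the seat's x-edges; a 33×33 mm post under the front of each armrest stands on the seat at the front corner.

C is the wall frame of a small rectangular building: four walls, each 2330 mm tall and 114 mm thick, enclosing a footprint 5440 mm (x) by 2500 mm (y) outside-to-outside, with no floor or roof. The front and back walls (the −y and +y sides) span the full width; the two side walls fit between them.

The chair is on top of the table, centred. The house frame is on the floor beside the table on its −x side.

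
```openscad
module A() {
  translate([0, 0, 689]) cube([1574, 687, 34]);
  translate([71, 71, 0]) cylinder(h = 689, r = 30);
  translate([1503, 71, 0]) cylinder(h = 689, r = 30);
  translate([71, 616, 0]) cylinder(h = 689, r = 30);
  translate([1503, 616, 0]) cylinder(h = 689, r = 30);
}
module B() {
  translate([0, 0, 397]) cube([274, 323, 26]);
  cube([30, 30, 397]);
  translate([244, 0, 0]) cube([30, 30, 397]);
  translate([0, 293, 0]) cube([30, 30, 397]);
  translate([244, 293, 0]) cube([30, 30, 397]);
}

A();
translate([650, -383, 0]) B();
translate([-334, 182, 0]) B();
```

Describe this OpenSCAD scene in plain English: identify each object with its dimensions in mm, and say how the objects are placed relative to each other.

A is a table with a 1574×687 mm rectangular top, 34 mm thick, top surface at z = 723 mm, supported by four round legs of 60 mm diameter, each leg's bounding box inset 41 mm from the nearest pair of top edges, running from the floor.

B is a four-legged stool. The seat is a 274×323×26 mm slab whose top surface is at z = 423 mm; four square legs, each 30×30 mm in cross-section, run from the floor (z = 0) to the underside of the seat, each flush with a corner of the seat.

Two stools sit around the table at the −y, −x sides.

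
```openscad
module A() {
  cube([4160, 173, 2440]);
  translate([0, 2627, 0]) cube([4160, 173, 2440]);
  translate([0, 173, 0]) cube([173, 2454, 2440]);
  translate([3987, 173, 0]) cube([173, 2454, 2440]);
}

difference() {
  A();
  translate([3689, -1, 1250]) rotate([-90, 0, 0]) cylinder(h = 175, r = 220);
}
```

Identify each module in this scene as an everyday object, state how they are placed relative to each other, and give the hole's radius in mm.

The subtracted cylinder has r = 220 mm.

A is a house frame. The house frame has a circular hole through its front wall. The hole's radius is 220 mm.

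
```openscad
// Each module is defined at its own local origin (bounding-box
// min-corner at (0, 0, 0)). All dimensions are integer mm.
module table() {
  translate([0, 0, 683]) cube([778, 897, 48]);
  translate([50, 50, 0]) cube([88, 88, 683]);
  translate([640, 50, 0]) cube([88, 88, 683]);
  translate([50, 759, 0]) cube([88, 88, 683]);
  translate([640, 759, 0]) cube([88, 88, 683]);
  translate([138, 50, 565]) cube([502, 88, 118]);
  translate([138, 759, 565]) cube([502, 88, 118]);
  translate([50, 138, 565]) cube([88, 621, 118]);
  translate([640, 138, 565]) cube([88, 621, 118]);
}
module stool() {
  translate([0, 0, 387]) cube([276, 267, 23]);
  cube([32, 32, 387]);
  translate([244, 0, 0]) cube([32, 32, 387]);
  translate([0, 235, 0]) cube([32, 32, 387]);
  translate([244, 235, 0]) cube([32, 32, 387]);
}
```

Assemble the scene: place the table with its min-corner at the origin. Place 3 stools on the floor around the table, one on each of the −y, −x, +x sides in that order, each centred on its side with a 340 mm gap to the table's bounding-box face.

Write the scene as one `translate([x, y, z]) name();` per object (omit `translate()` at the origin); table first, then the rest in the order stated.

table();
translate([251, -607, 0]) stool();
translate([-616, 315, 0]) stool();
translate([1118, 315, 0]) stool();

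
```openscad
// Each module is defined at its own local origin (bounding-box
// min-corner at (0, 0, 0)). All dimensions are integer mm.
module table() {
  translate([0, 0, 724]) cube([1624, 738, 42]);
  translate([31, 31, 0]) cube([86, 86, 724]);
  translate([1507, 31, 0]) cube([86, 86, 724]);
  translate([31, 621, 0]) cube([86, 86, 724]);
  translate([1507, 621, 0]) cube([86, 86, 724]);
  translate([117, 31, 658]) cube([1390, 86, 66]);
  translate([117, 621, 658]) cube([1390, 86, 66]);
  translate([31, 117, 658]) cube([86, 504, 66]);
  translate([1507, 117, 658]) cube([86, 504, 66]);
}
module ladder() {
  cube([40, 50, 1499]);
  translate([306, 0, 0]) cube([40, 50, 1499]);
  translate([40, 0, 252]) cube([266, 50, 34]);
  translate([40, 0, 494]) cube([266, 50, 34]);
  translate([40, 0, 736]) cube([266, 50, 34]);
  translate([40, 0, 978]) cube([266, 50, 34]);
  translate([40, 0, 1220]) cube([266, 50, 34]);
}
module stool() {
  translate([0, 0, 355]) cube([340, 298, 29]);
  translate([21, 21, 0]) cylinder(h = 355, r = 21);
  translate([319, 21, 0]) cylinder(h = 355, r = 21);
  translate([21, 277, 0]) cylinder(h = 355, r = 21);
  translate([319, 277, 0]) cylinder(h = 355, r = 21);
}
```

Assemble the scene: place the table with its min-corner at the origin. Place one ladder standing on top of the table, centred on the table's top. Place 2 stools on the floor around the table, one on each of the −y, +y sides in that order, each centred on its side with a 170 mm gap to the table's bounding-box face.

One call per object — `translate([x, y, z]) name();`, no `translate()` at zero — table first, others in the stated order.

table();
translate([639, 344, 766]) ladder();
translate([642, -468, 0]) stool();
translate([642, 908, 0]) stool();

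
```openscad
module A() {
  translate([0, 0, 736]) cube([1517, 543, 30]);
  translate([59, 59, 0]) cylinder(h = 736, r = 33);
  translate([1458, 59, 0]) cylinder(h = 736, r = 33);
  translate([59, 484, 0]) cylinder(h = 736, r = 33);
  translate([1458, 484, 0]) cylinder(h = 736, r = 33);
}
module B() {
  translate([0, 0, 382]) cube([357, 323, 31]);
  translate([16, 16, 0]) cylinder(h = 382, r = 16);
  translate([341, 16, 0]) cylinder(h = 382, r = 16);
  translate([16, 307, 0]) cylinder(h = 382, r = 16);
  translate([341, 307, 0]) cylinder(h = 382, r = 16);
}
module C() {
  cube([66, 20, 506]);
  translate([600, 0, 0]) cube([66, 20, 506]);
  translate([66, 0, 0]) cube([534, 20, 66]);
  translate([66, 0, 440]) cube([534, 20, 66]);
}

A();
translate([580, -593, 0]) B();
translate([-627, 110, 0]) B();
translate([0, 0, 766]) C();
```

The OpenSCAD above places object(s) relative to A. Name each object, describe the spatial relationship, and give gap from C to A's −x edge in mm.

The picture frame's min-x is at 0; the table's min-x is 0; gap = 0 mm.

A is a table. B is a stool. C is a picture frame. Two stools sit around the table at the −y, −x sides. The picture frame is on top of the table. The gap from the picture frame to the table's −x edge is 0 mm.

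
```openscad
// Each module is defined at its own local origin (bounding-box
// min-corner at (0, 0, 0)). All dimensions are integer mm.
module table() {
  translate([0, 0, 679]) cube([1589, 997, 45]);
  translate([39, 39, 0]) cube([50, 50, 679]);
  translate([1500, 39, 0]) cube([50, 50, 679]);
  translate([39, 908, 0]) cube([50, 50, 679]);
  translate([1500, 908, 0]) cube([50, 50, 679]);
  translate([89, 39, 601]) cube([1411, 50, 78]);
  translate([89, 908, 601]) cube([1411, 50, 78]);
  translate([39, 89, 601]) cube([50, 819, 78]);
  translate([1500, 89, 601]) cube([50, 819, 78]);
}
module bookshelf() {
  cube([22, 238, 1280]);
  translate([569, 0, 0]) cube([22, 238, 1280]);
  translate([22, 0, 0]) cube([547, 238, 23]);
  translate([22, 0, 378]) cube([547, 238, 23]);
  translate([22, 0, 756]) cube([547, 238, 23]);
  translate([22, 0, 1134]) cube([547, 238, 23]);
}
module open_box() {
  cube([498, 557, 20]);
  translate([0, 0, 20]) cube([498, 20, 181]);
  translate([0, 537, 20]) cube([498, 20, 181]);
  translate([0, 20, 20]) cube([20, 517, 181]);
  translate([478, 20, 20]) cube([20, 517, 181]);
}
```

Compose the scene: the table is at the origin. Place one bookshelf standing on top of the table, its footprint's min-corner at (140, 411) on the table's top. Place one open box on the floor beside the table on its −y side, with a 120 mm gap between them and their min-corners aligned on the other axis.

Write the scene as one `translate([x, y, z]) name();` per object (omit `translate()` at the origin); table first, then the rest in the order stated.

table();
translate([140, 411, 724]) bookshelf();
translate([0, -677, 0]) open_box();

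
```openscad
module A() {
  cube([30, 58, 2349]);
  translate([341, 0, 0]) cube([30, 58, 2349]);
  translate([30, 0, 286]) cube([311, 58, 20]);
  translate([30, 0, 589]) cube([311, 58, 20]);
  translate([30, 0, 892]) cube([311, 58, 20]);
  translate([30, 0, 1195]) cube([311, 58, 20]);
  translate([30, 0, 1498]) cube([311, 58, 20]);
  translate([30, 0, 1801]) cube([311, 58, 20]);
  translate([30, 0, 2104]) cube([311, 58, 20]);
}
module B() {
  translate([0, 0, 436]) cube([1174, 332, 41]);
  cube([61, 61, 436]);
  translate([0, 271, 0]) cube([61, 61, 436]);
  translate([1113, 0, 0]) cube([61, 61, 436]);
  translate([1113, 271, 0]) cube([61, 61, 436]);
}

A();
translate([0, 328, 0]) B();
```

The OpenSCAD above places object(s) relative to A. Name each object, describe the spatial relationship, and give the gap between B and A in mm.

The bench's nearest face is 270 mm from the ladder's +y face.

A is a ladder. B is a bench. The bench is on the floor beside the ladder on its +y side. The gap between the bench and the ladder is 270 mm.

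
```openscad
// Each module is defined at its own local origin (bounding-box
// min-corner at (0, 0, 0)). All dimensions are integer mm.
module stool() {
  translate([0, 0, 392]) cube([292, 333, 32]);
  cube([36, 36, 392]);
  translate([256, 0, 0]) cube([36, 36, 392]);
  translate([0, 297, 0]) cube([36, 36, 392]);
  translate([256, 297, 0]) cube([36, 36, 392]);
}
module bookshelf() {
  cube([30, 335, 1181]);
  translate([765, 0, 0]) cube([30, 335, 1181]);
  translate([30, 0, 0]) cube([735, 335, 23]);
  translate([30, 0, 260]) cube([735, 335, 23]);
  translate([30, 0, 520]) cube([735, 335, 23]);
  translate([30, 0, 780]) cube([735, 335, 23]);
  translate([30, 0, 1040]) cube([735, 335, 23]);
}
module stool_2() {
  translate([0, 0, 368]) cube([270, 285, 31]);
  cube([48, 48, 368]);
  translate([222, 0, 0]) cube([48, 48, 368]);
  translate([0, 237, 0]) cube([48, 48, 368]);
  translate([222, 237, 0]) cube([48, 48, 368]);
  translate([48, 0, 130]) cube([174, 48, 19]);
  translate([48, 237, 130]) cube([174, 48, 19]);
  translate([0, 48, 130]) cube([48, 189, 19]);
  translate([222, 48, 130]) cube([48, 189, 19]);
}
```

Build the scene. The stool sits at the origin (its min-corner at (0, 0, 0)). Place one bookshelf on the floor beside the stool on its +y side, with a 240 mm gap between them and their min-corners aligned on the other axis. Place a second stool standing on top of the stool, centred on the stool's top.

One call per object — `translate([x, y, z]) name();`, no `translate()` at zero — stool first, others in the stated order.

stool();
translate([0, 573, 0]) bookshelf();
translate([11, 24, 424]) stool_2();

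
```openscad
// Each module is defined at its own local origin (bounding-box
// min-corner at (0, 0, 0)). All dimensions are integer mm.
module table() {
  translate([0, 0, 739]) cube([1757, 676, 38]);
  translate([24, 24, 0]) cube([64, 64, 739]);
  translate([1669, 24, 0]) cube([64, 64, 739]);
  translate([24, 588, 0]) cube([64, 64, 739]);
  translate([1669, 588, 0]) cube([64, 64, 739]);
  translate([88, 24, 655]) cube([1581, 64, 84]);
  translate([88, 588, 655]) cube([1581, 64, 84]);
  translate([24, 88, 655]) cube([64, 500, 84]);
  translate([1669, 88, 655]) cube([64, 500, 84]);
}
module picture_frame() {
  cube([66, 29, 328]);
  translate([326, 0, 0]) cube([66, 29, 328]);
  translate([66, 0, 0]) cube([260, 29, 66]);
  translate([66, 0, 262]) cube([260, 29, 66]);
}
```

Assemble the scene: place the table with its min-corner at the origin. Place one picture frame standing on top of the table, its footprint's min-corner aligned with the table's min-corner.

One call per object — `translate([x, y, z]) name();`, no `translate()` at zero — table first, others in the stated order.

table();
translate([0, 0, 777]) picture_frame();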